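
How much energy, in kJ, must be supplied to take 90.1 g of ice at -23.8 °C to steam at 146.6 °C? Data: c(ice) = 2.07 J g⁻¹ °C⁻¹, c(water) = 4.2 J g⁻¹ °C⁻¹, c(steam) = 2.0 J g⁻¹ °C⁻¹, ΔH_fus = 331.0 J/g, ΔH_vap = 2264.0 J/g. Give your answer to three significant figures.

q1 (heat ice -23.8→0.0 °C): 90.1 × 2.07 × 23.8 = 4439 J
q2 (melt at 0 °C): 90.1 × 331.0 = 29823 J
q3 (heat water 0.0→100.0 °C): 90.1 × 4.2 × 100.0 = 37842 J
q4 (vaporize at 100 °C): 90.1 × 2264.0 = 203986 J
q5 (heat steam 100.0→146.6 °C): 90.1 × 2.0 × 46.6 = 8397 J
Total: 4439 + 29823 + 37842 + 203986 + 8397 = 284487 J = 284 kJ

q = 284 kJ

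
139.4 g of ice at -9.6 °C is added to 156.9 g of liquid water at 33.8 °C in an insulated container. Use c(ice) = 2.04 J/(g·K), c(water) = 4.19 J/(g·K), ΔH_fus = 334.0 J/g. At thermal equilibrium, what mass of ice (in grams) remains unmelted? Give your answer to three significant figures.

Heat to warm all ice to 0 °C: 139.4×2.04×9.6 = 2730.01 J
Heat released by water cooling to 0 °C: 156.9×4.19×33.8 = 22220.5 J
22220.5 J < 2730.01 + 139.4×334.0 = 49289.61 J, so not all ice melts; final T = 0 °C.
Heat left for melting: 22220.5 − 2730.01 = 19490.49 J
Mass melted = 19490.49 / 334.0 = 58.355 g
Ice remaining = 139.4 − 58.355 = 81.045 g

m_ice remaining = 81.0 g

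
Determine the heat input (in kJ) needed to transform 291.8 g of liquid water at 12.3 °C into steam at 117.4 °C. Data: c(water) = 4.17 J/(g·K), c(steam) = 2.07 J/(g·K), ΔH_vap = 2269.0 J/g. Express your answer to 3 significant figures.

q = 779 kJ

q1 (heat water 12.3→100.0 °C): 291.8 × 4.17 × 87.7 = 106714 J
q2 (vaporize at 100 °C): 291.8 × 2269.0 = 662094 J
q3 (heat steam 100.0→117.4 °C): 291.8 × 2.07 × 17.4 = 10510 J
Total: 106714 + 662094 + 10510 = 779318 J = 779 kJ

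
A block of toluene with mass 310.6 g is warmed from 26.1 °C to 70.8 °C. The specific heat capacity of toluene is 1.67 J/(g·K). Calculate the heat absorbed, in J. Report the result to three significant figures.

q = m c ΔT = 310.6 × 1.67 × (70.8 − 26.1)
q = 310.6 × 1.67 × 44.7 = 23190 J

q = 23200 J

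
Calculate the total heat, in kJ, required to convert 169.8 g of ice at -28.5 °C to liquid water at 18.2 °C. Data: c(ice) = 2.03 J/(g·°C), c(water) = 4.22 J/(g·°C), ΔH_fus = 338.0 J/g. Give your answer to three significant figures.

q1 (heat ice -28.5→0.0 °C): 169.8 × 2.03 × 28.5 = 9824 J
q2 (melt at 0 °C): 169.8 × 338.0 = 57392 J
q3 (heat water 0.0→18.2 °C): 169.8 × 4.22 × 18.2 = 13041 J
Total: 9824 + 57392 + 13041 = 80257 J = 80.3 kJ

q = 80.3 kJ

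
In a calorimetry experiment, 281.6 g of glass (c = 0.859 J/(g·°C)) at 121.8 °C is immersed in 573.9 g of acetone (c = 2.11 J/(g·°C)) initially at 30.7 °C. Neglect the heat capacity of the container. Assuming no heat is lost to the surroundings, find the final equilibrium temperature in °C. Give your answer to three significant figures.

T_f = 45.9 °C

Heat lost by glass = heat gained by acetone.
(281.6)(0.859)(121.8 − T) = (573.9)(2.11)(T − 30.7)
241.8944 (121.8 − T) = 1210.929 (T − 30.7)
29463 − 241.8944 T = 1210.929 T − 37176
66639 = 1452.8234 T
T = 45.87 °C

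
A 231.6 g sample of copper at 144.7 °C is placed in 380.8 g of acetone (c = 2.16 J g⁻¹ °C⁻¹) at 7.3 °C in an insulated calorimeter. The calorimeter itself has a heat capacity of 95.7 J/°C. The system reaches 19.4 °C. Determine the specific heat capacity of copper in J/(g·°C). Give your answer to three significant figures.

c = 0.383 J/(g·°C)

q_gained = (380.8 × 2.16 + 95.7) × (19.4 − 7.3) = 11110 J
q_lost = 231.6 × c × (144.7 − 19.4) = 29019.48 c
Set equal: c = 11110 / 29019.48 = 0.383 J/(g·°C)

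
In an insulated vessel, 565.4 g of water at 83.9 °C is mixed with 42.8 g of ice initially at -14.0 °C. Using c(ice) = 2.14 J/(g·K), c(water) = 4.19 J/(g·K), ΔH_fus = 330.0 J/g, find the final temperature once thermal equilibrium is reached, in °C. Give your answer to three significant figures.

Heat to bring ice to 0 °C and melt it: q₁ = 42.8×2.14×14.0 + 42.8×330.0 = 15406 J
Heat the water can supply cooling to 0 °C: 565.4×4.19×83.9 = 198761 J > q₁, so all ice melts.
Energy balance: 565.4×4.19×(83.9 − T) = 15406 + 42.8×4.19×(T − 0)
2369.026(83.9 − T) = 15406 + 179.332 T
198761 − 15406 = 2548.358 T
T = 183355 / 2548.358 = 71.95 °C

T_f = 72.0 °C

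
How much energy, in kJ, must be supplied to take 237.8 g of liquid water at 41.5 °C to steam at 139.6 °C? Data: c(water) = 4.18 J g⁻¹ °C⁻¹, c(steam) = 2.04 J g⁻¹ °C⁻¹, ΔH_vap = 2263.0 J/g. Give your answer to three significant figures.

q1 (heat water 41.5→100.0 °C): 237.8 × 4.18 × 58.5 = 58149 J
q2 (vaporize at 100 °C): 237.8 × 2263.0 = 538141 J
q3 (heat steam 100.0→139.6 °C): 237.8 × 2.04 × 39.6 = 19210 J
Total: 58149 + 538141 + 19210 = 615500 J = 616 kJ

q = 616 kJ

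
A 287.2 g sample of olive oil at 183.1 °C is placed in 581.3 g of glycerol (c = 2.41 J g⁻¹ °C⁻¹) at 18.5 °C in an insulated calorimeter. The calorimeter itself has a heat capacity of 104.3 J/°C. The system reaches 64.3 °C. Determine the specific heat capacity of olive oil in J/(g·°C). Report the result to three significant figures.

q_gained = (581.3 × 2.41 + 104.3) × (64.3 − 18.5) = 68940 J
q_lost = 287.2 × c × (183.1 − 64.3) = 34119.36 c
Set equal: c = 68940 / 34119.36 = 2.02 J/(g·°C)

c = 2.02 J/(g·°C)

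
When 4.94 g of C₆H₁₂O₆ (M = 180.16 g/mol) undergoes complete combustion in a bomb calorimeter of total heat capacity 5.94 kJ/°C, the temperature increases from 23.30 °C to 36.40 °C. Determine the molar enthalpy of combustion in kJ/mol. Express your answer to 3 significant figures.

ΔH = -2840 kJ/mol

ΔT = 36.40 − 23.30 = 13.10 °C
q_cal = C_cal × ΔT = 5.94 × 13.10 = 77.814 kJ
n = 4.94 / 180.16 = 0.02742 mol
q_rxn = −q_cal = -77.814 kJ
ΔH = -77.814 / 0.02742 = -2838 kJ/mol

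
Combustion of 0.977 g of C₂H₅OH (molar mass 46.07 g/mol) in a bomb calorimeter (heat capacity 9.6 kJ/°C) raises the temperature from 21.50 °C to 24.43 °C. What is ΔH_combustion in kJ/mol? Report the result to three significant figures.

ΔT = 24.43 − 21.50 = 2.93 °C
q_cal = C_cal × ΔT = 9.6 × 2.93 = 28.128 kJ
n = 0.977 / 46.07 = 0.02121 mol
q_rxn = −q_cal = -28.128 kJ
ΔH = -28.128 / 0.02121 = -1326 kJ/mol

ΔH = -1330 kJ/mol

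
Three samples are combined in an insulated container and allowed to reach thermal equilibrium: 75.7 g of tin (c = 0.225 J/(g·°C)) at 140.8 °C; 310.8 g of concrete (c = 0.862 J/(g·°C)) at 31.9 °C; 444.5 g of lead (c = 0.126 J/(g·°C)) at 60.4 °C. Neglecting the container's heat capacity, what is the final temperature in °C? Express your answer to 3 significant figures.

T_f = 42.0 °C

Σ mᵢcᵢ(T − Tᵢ) = 0  ⇒  T = Σ mᵢcᵢTᵢ / Σ mᵢcᵢ
Σ mᵢcᵢ = 75.7×0.225 + 310.8×0.862 + 444.5×0.126 = 340.9491
Σ mᵢcᵢTᵢ = 17.0325×140.8 + 267.9096×31.9 + 56.007×60.4 = 14327
T = 14327 / 340.9491 = 42.02 °C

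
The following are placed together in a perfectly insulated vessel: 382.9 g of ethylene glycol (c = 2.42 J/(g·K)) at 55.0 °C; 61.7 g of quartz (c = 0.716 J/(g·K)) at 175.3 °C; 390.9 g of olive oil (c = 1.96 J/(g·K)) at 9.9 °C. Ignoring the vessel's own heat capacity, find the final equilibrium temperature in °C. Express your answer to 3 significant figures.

T_f = 38.2 °C

Σ mᵢcᵢ(T − Tᵢ) = 0  ⇒  T = Σ mᵢcᵢTᵢ / Σ mᵢcᵢ
Σ mᵢcᵢ = 382.9×2.42 + 61.7×0.716 + 390.9×1.96 = 1736.9592
Σ mᵢcᵢTᵢ = 926.618×55.0 + 44.1772×175.3 + 766.164×9.9 = 66293
T = 66293 / 1736.9592 = 38.17 °C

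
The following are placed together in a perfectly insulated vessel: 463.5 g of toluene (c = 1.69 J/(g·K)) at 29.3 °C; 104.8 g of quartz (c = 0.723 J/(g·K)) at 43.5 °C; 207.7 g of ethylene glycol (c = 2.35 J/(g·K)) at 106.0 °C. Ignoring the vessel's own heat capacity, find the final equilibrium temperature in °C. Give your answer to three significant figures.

Σ mᵢcᵢ(T − Tᵢ) = 0  ⇒  T = Σ mᵢcᵢTᵢ / Σ mᵢcᵢ
Σ mᵢcᵢ = 463.5×1.69 + 104.8×0.723 + 207.7×2.35 = 1347.1804
Σ mᵢcᵢTᵢ = 783.315×29.3 + 75.7704×43.5 + 488.095×106.0 = 77985
T = 77985 / 1347.1804 = 57.89 °C

T_f = 57.9 °C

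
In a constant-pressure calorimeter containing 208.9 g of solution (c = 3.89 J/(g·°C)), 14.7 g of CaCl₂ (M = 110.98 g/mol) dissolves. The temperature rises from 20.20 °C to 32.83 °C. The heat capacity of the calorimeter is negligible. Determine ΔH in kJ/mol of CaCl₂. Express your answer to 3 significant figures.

|ΔT| = |32.83 − 20.20| = 12.63 °C
|q_surr| = (208.9 × 3.89) × 12.63 = 812.621 × 12.63 = 10263 J
n(CaCl₂) = 14.7 / 110.98 = 0.13246 mol
Temperature rose, so q_rxn = −|q_surr| = -10.263 kJ
ΔH = q_rxn / n = -77.48 kJ/mol

ΔH = -77.5 kJ/mol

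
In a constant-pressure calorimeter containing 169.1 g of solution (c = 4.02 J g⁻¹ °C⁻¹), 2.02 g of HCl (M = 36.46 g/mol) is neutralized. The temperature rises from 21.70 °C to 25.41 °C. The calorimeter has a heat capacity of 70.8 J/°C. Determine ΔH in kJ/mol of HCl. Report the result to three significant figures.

|ΔT| = |25.41 − 21.70| = 3.71 °C
|q_surr| = (169.1 × 4.02 + 70.8) × 3.71 = 750.582 × 3.71 = 2785 J
n(HCl) = 2.02 / 36.46 = 0.05540 mol
Temperature rose, so q_rxn = −|q_surr| = -2.785 kJ
ΔH = q_rxn / n = -50.27 kJ/mol

ΔH = -50.3 kJ/mol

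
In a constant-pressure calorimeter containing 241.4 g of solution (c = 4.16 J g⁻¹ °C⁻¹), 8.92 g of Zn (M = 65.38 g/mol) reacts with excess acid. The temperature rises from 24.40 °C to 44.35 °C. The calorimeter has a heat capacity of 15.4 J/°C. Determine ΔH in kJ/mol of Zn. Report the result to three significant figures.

ΔH = -149 kJ/mol

|ΔT| = |44.35 − 24.40| = 19.95 °C
|q_surr| = (241.4 × 4.16 + 15.4) × 19.95 = 1019.624 × 19.95 = 20340 J
n(Zn) = 8.92 / 65.38 = 0.1364 mol
Temperature rose, so q_rxn = −|q_surr| = -20.34 kJ
ΔH = q_rxn / n = -149.1 kJ/mol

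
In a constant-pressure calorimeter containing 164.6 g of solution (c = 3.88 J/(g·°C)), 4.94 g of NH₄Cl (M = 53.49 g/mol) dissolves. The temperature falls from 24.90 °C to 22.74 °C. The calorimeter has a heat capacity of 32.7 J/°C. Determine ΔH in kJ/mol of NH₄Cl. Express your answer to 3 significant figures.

ΔH = 15.7 kJ/mol

|ΔT| = |22.74 − 24.90| = 2.16 °C
|q_surr| = (164.6 × 3.88 + 32.7) × 2.16 = 671.348 × 2.16 = 1450 J
n(NH₄Cl) = 4.94 / 53.49 = 0.09235 mol
Temperature fell, so q_rxn = +|q_surr| = 1.450 kJ
ΔH = q_rxn / n = 15.70 kJ/mol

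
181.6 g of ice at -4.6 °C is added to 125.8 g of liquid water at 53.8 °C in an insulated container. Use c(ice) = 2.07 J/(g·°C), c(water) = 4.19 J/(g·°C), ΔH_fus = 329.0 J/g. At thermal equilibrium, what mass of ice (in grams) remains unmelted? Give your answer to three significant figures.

m_ice remaining = 101 g

Heat to warm all ice to 0 °C: 181.6×2.07×4.6 = 1729.2 J
Heat released by water cooling to 0 °C: 125.8×4.19×53.8 = 28358 J
28358 J < 1729.2 + 181.6×329.0 = 61475.6 J, so not all ice melts; final T = 0 °C.
Heat left for melting: 28358 − 1729.2 = 26628.8 J
Mass melted = 26628.8 / 329.0 = 80.94 g
Ice remaining = 181.6 − 80.94 = 100.66 g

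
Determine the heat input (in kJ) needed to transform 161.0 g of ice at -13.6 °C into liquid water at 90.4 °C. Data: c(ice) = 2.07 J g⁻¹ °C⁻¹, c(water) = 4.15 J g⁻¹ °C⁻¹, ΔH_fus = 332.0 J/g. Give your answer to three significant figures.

q = 118 kJ

q1 (heat ice -13.6→0.0 °C): 161.0 × 2.07 × 13.6 = 4532 J
q2 (melt at 0 °C): 161.0 × 332.0 = 53452 J
q3 (heat water 0.0→90.4 °C): 161.0 × 4.15 × 90.4 = 60401 J
Total: 4532 + 53452 + 60401 = 118385 J = 118 kJ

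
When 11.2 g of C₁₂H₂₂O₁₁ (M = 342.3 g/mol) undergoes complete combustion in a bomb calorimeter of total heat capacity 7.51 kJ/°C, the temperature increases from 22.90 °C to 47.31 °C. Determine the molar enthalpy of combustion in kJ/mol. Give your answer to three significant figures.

ΔT = 47.31 − 22.90 = 24.41 °C
q_cal = C_cal × ΔT = 7.51 × 24.41 = 183.3191 kJ
n = 11.2 / 342.3 = 0.03272 mol
q_rxn = −q_cal = -183.3191 kJ
ΔH = -183.3191 / 0.03272 = -5603 kJ/mol

ΔH = -5600 kJ/mol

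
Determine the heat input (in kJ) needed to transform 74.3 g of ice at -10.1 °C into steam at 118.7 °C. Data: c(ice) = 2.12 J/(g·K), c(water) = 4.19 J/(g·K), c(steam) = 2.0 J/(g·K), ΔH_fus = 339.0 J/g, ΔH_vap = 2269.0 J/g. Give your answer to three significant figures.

q1 (heat ice -10.1→0.0 °C): 74.3 × 2.12 × 10.1 = 1591 J
q2 (melt at 0 °C): 74.3 × 339.0 = 25188 J
q3 (heat water 0.0→100.0 °C): 74.3 × 4.19 × 100.0 = 31132 J
q4 (vaporize at 100 °C): 74.3 × 2269.0 = 168587 J
q5 (heat steam 100.0→118.7 °C): 74.3 × 2.0 × 18.7 = 2779 J
Total: 1591 + 25188 + 31132 + 168587 + 2779 = 229277 J = 229 kJ

q = 229 kJ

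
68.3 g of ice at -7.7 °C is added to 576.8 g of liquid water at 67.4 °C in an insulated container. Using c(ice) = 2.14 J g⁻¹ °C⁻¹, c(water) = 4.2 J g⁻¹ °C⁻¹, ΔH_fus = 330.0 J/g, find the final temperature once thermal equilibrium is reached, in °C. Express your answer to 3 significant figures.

T_f = 51.5 °C

Heat to bring ice to 0 °C and melt it: q₁ = 68.3×2.14×7.7 + 68.3×330.0 = 23664 J
Heat the water can supply cooling to 0 °C: 576.8×4.2×67.4 = 163281 J > q₁, so all ice melts.
Energy balance: 576.8×4.2×(67.4 − T) = 23664 + 68.3×4.2×(T − 0)
2422.56(67.4 − T) = 23664 + 286.86 T
163281 − 23664 = 2709.42 T
T = 139617 / 2709.42 = 51.53 °C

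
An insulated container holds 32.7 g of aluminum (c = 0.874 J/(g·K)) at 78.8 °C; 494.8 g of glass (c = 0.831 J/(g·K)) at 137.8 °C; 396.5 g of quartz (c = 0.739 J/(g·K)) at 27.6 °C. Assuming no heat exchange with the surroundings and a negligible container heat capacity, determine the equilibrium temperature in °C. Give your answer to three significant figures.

T_f = 91.4 °C

Σ mᵢcᵢ(T − Tᵢ) = 0  ⇒  T = Σ mᵢcᵢTᵢ / Σ mᵢcᵢ
Σ mᵢcᵢ = 32.7×0.874 + 494.8×0.831 + 396.5×0.739 = 732.7721
Σ mᵢcᵢTᵢ = 28.5798×78.8 + 411.1788×137.8 + 293.0135×27.6 = 67000
T = 67000 / 732.7721 = 91.43 °C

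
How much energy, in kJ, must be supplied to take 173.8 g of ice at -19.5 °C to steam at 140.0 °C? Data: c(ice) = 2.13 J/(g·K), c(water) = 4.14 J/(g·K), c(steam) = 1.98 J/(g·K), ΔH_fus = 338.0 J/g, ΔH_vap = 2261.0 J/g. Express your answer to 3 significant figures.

q = 545 kJ

q1 (heat ice -19.5→0.0 °C): 173.8 × 2.13 × 19.5 = 7219 J
q2 (melt at 0 °C): 173.8 × 338.0 = 58744 J
q3 (heat water 0.0→100.0 °C): 173.8 × 4.14 × 100.0 = 71953 J
q4 (vaporize at 100 °C): 173.8 × 2261.0 = 392962 J
q5 (heat steam 100.0→140.0 °C): 173.8 × 1.98 × 40.0 = 13765 J
Total: 7219 + 58744 + 71953 + 392962 + 13765 = 544643 J = 545 kJ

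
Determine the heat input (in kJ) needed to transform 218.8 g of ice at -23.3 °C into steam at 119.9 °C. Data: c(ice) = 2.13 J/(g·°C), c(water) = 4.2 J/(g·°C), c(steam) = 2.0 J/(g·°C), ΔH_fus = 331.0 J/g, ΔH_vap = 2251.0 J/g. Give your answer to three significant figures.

q1 (heat ice -23.3→0.0 °C): 218.8 × 2.13 × 23.3 = 10859 J
q2 (melt at 0 °C): 218.8 × 331.0 = 72423 J
q3 (heat water 0.0→100.0 °C): 218.8 × 4.2 × 100.0 = 91896 J
q4 (vaporize at 100 °C): 218.8 × 2251.0 = 492519 J
q5 (heat steam 100.0→119.9 °C): 218.8 × 2.0 × 19.9 = 8708 J
Total: 10859 + 72423 + 91896 + 492519 + 8708 = 676405 J = 676 kJ

q = 676 kJ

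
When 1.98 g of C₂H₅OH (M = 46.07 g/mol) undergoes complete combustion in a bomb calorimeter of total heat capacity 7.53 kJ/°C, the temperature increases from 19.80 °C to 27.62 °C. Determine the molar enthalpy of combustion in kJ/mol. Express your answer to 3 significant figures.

ΔH = -1370 kJ/mol

ΔT = 27.62 − 19.80 = 7.82 °C
q_cal = C_cal × ΔT = 7.53 × 7.82 = 58.8846 kJ
n = 1.98 / 46.07 = 0.04298 mol
q_rxn = −q_cal = -58.8846 kJ
ΔH = -58.8846 / 0.04298 = -1370 kJ/mol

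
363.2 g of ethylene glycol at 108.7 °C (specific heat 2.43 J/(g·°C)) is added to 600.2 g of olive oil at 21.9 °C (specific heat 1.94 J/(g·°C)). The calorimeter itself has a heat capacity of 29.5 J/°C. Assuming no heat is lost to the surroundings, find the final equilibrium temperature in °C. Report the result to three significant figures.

Heat lost by ethylene glycol = heat gained by olive oil + calorimeter.
(363.2)(2.43)(108.7 − T) = [(600.2)(1.94) + 29.5](T − 21.9)
882.576 (108.7 − T) = 1193.888 (T − 21.9)
95936 − 882.576 T = 1193.888 T − 26146
122082 = 2076.464 T
T = 58.79 °C

T_f = 58.8 °C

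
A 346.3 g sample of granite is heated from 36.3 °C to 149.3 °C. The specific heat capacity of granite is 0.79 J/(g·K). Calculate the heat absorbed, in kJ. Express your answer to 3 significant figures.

q = m c ΔT = 346.3 × 0.79 × (149.3 − 36.3)
q = 346.3 × 0.79 × 113.0 = 30910 J = 30.9 kJ

q = 30.9 kJ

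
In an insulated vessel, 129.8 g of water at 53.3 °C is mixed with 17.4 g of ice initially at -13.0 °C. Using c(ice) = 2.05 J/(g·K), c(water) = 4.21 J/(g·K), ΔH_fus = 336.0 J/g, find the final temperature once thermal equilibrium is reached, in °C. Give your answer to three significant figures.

T_f = 36.8 °C

Heat to bring ice to 0 °C and melt it: q₁ = 17.4×2.05×13.0 + 17.4×336.0 = 6310.1 J
Heat the water can supply cooling to 0 °C: 129.8×4.21×53.3 = 29126.2 J > q₁, so all ice melts.
Energy balance: 129.8×4.21×(53.3 − T) = 6310.1 + 17.4×4.21×(T − 0)
546.458(53.3 − T) = 6310.1 + 73.254 T
29126.2 − 6310.1 = 619.712 T
T = 22816.1 / 619.712 = 36.82 °C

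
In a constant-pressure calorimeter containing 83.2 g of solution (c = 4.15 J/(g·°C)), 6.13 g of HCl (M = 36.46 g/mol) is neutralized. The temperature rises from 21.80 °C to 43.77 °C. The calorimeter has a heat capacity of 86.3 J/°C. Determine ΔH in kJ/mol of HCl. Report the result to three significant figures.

|ΔT| = |43.77 − 21.80| = 21.97 °C
|q_surr| = (83.2 × 4.15 + 86.3) × 21.97 = 431.58 × 21.97 = 9482 J
n(HCl) = 6.13 / 36.46 = 0.1681 mol
Temperature rose, so q_rxn = −|q_surr| = -9.482 kJ
ΔH = q_rxn / n = -56.41 kJ/mol

ΔH = -56.4 kJ/mol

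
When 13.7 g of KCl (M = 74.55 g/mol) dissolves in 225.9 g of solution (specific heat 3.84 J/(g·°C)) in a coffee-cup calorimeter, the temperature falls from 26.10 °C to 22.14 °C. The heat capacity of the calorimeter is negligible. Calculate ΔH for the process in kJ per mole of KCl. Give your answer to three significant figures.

ΔH = 18.7 kJ/mol

|ΔT| = |22.14 − 26.10| = 3.96 °C
|q_surr| = (225.9 × 3.84) × 3.96 = 867.456 × 3.96 = 3435 J
n(KCl) = 13.7 / 74.55 = 0.1838 mol
Temperature fell, so q_rxn = +|q_surr| = 3.435 kJ
ΔH = q_rxn / n = 18.69 kJ/mol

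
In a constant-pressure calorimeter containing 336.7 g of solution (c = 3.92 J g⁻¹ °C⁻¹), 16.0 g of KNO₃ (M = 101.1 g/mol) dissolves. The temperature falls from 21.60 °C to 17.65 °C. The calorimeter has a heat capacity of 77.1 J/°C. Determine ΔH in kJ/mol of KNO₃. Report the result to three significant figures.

ΔH = 34.9 kJ/mol

|ΔT| = |17.65 − 21.60| = 3.95 °C
|q_surr| = (336.7 × 3.92 + 77.1) × 3.95 = 1396.964 × 3.95 = 5518 J
n(KNO₃) = 16.0 / 101.1 = 0.1583 mol
Temperature fell, so q_rxn = +|q_surr| = 5.518 kJ
ΔH = q_rxn / n = 34.86 kJ/mol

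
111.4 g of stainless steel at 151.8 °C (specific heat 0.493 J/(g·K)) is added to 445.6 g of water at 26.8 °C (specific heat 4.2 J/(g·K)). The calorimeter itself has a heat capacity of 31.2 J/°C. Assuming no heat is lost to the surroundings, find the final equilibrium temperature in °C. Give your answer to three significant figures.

T_f = 30.3 °C

Heat lost by stainless steel = heat gained by water + calorimeter.
(111.4)(0.493)(151.8 − T) = [(445.6)(4.2) + 31.2](T − 26.8)
54.9202 (151.8 − T) = 1902.72 (T − 26.8)
8336.9 − 54.9202 T = 1902.72 T − 50993
59329.9 = 1957.6402 T
T = 30.31 °C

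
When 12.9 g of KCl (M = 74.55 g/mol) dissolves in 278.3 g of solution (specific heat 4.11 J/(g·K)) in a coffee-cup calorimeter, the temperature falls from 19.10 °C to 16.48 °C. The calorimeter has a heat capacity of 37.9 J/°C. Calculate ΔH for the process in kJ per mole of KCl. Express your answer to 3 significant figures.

ΔH = 17.9 kJ/mol

|ΔT| = |16.48 − 19.10| = 2.62 °C
|q_surr| = (278.3 × 4.11 + 37.9) × 2.62 = 1181.713 × 2.62 = 3096 J
n(KCl) = 12.9 / 74.55 = 0.1730 mol
Temperature fell, so q_rxn = +|q_surr| = 3.096 kJ
ΔH = q_rxn / n = 17.90 kJ/mol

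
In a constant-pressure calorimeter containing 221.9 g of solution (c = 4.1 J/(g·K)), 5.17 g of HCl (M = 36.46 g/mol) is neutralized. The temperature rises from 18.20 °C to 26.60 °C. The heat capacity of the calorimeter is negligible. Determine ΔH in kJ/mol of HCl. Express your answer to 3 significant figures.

ΔH = -53.9 kJ/mol

|ΔT| = |26.60 − 18.20| = 8.40 °C
|q_surr| = (221.9 × 4.1) × 8.40 = 909.79 × 8.40 = 7642 J
n(HCl) = 5.17 / 36.46 = 0.1418 mol
Temperature rose, so q_rxn = −|q_surr| = -7.642 kJ
ΔH = q_rxn / n = -53.89 kJ/mol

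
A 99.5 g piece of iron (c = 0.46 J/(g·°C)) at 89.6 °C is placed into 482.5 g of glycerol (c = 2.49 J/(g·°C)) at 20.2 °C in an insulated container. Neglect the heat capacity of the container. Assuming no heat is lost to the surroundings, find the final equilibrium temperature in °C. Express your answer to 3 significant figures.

Heat lost by iron = heat gained by glycerol.
(99.5)(0.46)(89.6 − T) = (482.5)(2.49)(T − 20.2)
45.77 (89.6 − T) = 1201.425 (T − 20.2)
4101.0 − 45.77 T = 1201.425 T − 24269
28370.0 = 1247.195 T
T = 22.747 °C

T_f = 22.7 °C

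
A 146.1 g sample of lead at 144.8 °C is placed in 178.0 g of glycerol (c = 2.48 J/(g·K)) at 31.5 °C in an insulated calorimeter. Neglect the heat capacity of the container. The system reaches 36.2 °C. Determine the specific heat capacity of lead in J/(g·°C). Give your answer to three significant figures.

c = 0.131 J/(g·°C)

q_gained = (178.0 × 2.48) × (36.2 − 31.5) = 2075 J
q_lost = 146.1 × c × (144.8 − 36.2) = 15866.46 c
Set equal: c = 2075 / 15866.46 = 0.131 J/(g·°C)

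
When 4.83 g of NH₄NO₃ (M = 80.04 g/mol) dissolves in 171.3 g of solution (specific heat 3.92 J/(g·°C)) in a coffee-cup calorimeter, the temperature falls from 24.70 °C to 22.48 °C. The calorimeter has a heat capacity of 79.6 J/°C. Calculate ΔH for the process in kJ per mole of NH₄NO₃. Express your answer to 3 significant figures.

ΔH = 27.6 kJ/mol

|ΔT| = |22.48 − 24.70| = 2.22 °C
|q_surr| = (171.3 × 3.92 + 79.6) × 2.22 = 751.096 × 2.22 = 1667 J
n(NH₄NO₃) = 4.83 / 80.04 = 0.06034 mol
Temperature fell, so q_rxn = +|q_surr| = 1.667 kJ
ΔH = q_rxn / n = 27.63 kJ/mol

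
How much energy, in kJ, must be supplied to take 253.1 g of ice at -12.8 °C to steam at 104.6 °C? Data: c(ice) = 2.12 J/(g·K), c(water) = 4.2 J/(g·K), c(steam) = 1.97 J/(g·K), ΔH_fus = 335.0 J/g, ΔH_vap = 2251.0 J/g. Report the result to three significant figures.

q = 770 kJ

q1 (heat ice -12.8→0.0 °C): 253.1 × 2.12 × 12.8 = 6868 J
q2 (melt at 0 °C): 253.1 × 335.0 = 84789 J
q3 (heat water 0.0→100.0 °C): 253.1 × 4.2 × 100.0 = 106302 J
q4 (vaporize at 100 °C): 253.1 × 2251.0 = 569728 J
q5 (heat steam 100.0→104.6 °C): 253.1 × 1.97 × 4.6 = 2294 J
Total: 6868 + 84789 + 106302 + 569728 + 2294 = 769981 J = 770 kJ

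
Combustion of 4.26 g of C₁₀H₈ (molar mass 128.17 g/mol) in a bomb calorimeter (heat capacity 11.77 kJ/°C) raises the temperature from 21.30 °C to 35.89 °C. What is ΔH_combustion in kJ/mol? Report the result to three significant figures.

ΔH = -5170 kJ/mol

ΔT = 35.89 − 21.30 = 14.59 °C
q_cal = C_cal × ΔT = 11.77 × 14.59 = 171.7243 kJ
n = 4.26 / 128.17 = 0.03324 mol
q_rxn = −q_cal = -171.7243 kJ
ΔH = -171.7243 / 0.03324 = -5166 kJ/mol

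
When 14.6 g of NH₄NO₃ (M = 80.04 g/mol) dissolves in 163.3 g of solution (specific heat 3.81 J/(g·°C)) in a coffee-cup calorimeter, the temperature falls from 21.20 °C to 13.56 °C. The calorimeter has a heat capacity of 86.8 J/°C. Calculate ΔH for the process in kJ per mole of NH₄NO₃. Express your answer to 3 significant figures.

|ΔT| = |13.56 − 21.20| = 7.64 °C
|q_surr| = (163.3 × 3.81 + 86.8) × 7.64 = 708.973 × 7.64 = 5417 J
n(NH₄NO₃) = 14.6 / 80.04 = 0.1824 mol
Temperature fell, so q_rxn = +|q_surr| = 5.417 kJ
ΔH = q_rxn / n = 29.70 kJ/mol

ΔH = 29.7 kJ/mol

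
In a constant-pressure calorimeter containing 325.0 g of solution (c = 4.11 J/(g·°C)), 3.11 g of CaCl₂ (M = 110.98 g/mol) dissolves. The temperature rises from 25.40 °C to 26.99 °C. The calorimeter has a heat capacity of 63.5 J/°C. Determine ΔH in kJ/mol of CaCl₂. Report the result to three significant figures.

|ΔT| = |26.99 − 25.40| = 1.59 °C
|q_surr| = (325.0 × 4.11 + 63.5) × 1.59 = 1399.25 × 1.59 = 2225 J
n(CaCl₂) = 3.11 / 110.98 = 0.02802 mol
Temperature rose, so q_rxn = −|q_surr| = -2.225 kJ
ΔH = q_rxn / n = -79.41 kJ/mol

ΔH = -79.4 kJ/mol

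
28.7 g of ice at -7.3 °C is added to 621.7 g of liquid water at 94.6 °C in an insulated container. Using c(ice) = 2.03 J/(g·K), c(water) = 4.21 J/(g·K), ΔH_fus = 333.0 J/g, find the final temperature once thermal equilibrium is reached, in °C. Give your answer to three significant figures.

Heat to bring ice to 0 °C and melt it: q₁ = 28.7×2.03×7.3 + 28.7×333.0 = 9982.4 J
Heat the water can supply cooling to 0 °C: 621.7×4.21×94.6 = 247602 J > q₁, so all ice melts.
Energy balance: 621.7×4.21×(94.6 − T) = 9982.4 + 28.7×4.21×(T − 0)
2617.357(94.6 − T) = 9982.4 + 120.827 T
247602 − 9982.4 = 2738.184 T
T = 237619.6 / 2738.184 = 86.78 °C

T_f = 86.8 °C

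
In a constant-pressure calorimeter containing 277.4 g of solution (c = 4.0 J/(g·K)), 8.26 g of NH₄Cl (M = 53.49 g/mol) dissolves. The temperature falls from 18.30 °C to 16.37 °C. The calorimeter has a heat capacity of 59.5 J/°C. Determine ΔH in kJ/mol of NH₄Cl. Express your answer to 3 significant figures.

ΔH = 14.6 kJ/mol

|ΔT| = |16.37 − 18.30| = 1.93 °C
|q_surr| = (277.4 × 4.0 + 59.5) × 1.93 = 1169.1 × 1.93 = 2256 J
n(NH₄Cl) = 8.26 / 53.49 = 0.1544 mol
Temperature fell, so q_rxn = +|q_surr| = 2.256 kJ
ΔH = q_rxn / n = 14.61 kJ/mol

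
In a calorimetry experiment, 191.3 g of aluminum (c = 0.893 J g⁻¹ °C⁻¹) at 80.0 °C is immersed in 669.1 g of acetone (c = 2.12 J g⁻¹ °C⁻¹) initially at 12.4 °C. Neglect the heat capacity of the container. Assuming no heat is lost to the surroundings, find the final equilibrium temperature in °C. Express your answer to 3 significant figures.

Heat lost by aluminum = heat gained by acetone.
(191.3)(0.893)(80.0 − T) = (669.1)(2.12)(T − 12.4)
170.8309 (80.0 − T) = 1418.492 (T − 12.4)
13666 − 170.8309 T = 1418.492 T − 17589
31255 = 1589.3229 T
T = 19.67 °C

T_f = 19.7 °C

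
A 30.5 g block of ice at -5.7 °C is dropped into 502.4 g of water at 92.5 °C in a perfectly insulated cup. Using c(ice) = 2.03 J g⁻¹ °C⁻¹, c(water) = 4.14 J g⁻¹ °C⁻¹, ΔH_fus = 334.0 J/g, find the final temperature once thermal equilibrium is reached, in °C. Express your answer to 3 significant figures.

Heat to bring ice to 0 °C and melt it: q₁ = 30.5×2.03×5.7 + 30.5×334.0 = 10540 J
Heat the water can supply cooling to 0 °C: 502.4×4.14×92.5 = 192394 J > q₁, so all ice melts.
Energy balance: 502.4×4.14×(92.5 − T) = 10540 + 30.5×4.14×(T − 0)
2079.936(92.5 − T) = 10540 + 126.27 T
192394 − 10540 = 2206.206 T
T = 181854 / 2206.206 = 82.43 °C

T_f = 82.4 °C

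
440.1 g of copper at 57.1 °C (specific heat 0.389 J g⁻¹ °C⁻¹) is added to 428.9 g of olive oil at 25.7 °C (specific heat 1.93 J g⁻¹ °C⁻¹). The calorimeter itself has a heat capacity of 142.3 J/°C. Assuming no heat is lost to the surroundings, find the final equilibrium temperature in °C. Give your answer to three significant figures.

Heat lost by copper = heat gained by olive oil + calorimeter.
(440.1)(0.389)(57.1 − T) = [(428.9)(1.93) + 142.3](T − 25.7)
171.1989 (57.1 − T) = 970.077 (T − 25.7)
9775.5 − 171.1989 T = 970.077 T − 24931
34706.5 = 1141.2759 T
T = 30.41 °C

T_f = 30.4 °C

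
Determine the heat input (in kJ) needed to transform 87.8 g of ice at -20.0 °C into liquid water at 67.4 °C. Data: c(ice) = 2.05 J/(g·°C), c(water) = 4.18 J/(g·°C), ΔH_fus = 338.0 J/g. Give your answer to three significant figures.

q = 58.0 kJ

q1 (heat ice -20.0→0.0 °C): 87.8 × 2.05 × 20.0 = 3600 J
q2 (melt at 0 °C): 87.8 × 338.0 = 29676 J
q3 (heat water 0.0→67.4 °C): 87.8 × 4.18 × 67.4 = 24736 J
Total: 3600 + 29676 + 24736 = 58012 J = 58.0 kJ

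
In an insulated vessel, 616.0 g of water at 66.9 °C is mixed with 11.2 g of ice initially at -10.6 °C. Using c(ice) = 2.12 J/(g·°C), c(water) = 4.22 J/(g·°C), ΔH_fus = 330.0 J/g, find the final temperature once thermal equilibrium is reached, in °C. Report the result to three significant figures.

T_f = 64.2 °C

Heat to bring ice to 0 °C and melt it: q₁ = 11.2×2.12×10.6 + 11.2×330.0 = 3947.7 J
Heat the water can supply cooling to 0 °C: 616.0×4.22×66.9 = 173908 J > q₁, so all ice melts.
Energy balance: 616.0×4.22×(66.9 − T) = 3947.7 + 11.2×4.22×(T − 0)
2599.52(66.9 − T) = 3947.7 + 47.264 T
173908 − 3947.7 = 2646.784 T
T = 169960.3 / 2646.784 = 64.21 °C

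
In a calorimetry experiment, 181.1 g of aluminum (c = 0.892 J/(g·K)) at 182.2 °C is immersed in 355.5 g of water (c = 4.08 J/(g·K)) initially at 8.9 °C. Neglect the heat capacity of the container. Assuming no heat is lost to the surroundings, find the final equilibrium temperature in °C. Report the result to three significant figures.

T_f = 26.3 °C

Heat lost by aluminum = heat gained by water.
(181.1)(0.892)(182.2 − T) = (355.5)(4.08)(T − 8.9)
161.5412 (182.2 − T) = 1450.44 (T − 8.9)
29433 − 161.5412 T = 1450.44 T − 12909
42342 = 1611.9812 T
T = 26.27 °C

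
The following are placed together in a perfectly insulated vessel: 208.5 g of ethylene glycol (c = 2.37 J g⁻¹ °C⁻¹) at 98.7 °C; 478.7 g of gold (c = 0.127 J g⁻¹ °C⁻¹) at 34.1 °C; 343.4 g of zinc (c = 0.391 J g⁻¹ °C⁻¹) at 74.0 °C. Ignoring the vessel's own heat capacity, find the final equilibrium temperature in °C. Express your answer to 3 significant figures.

T_f = 88.2 °C

Σ mᵢcᵢ(T − Tᵢ) = 0  ⇒  T = Σ mᵢcᵢTᵢ / Σ mᵢcᵢ
Σ mᵢcᵢ = 208.5×2.37 + 478.7×0.127 + 343.4×0.391 = 689.2093
Σ mᵢcᵢTᵢ = 494.145×98.7 + 60.7949×34.1 + 134.2694×74.0 = 60781
T = 60781 / 689.2093 = 88.19 °C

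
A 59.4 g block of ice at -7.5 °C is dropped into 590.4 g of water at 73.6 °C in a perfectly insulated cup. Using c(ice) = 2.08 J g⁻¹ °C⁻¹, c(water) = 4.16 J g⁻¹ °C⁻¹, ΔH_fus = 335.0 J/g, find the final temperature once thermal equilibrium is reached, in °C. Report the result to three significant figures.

Heat to bring ice to 0 °C and melt it: q₁ = 59.4×2.08×7.5 + 59.4×335.0 = 20826 J
Heat the water can supply cooling to 0 °C: 590.4×4.16×73.6 = 180766 J > q₁, so all ice melts.
Energy balance: 590.4×4.16×(73.6 − T) = 20826 + 59.4×4.16×(T − 0)
2456.064(73.6 − T) = 20826 + 247.104 T
180766 − 20826 = 2703.168 T
T = 159940 / 2703.168 = 59.17 °C

T_f = 59.2 °C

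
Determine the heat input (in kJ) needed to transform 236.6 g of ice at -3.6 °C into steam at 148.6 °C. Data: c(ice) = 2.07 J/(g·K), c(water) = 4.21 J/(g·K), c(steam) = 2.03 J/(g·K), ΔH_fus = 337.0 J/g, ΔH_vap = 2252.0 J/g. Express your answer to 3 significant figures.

q1 (heat ice -3.6→0.0 °C): 236.6 × 2.07 × 3.6 = 1763 J
q2 (melt at 0 °C): 236.6 × 337.0 = 79734 J
q3 (heat water 0.0→100.0 °C): 236.6 × 4.21 × 100.0 = 99609 J
q4 (vaporize at 100 °C): 236.6 × 2252.0 = 532823 J
q5 (heat steam 100.0→148.6 °C): 236.6 × 2.03 × 48.6 = 23342 J
Total: 1763 + 79734 + 99609 + 532823 + 23342 = 737271 J = 737 kJ

q = 737 kJ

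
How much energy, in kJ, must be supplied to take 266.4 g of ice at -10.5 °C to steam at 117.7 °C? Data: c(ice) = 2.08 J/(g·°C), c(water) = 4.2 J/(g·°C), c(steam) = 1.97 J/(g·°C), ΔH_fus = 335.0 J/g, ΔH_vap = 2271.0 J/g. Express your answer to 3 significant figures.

q = 821 kJ

q1 (heat ice -10.5→0.0 °C): 266.4 × 2.08 × 10.5 = 5818 J
q2 (melt at 0 °C): 266.4 × 335.0 = 89244 J
q3 (heat water 0.0→100.0 °C): 266.4 × 4.2 × 100.0 = 111888 J
q4 (vaporize at 100 °C): 266.4 × 2271.0 = 604994 J
q5 (heat steam 100.0→117.7 °C): 266.4 × 1.97 × 17.7 = 9289 J
Total: 5818 + 89244 + 111888 + 604994 + 9289 = 821233 J = 821 kJ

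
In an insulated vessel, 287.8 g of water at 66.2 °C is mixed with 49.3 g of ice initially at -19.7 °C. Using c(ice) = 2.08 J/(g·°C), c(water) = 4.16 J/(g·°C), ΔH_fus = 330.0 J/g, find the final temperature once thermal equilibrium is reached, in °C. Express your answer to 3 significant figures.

T_f = 43.5 °C

Heat to bring ice to 0 °C and melt it: q₁ = 49.3×2.08×19.7 + 49.3×330.0 = 18289 J
Heat the water can supply cooling to 0 °C: 287.8×4.16×66.2 = 79257.8 J > q₁, so all ice melts.
Energy balance: 287.8×4.16×(66.2 − T) = 18289 + 49.3×4.16×(T − 0)
1197.248(66.2 − T) = 18289 + 205.088 T
79257.8 − 18289 = 1402.336 T
T = 60968.8 / 1402.336 = 43.48 °C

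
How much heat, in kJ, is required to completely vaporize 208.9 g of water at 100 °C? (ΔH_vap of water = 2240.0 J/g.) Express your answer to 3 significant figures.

q = 468 kJ

q = m × ΔH_vap = 208.9 × 2240.0 = 467900 J = 468 kJ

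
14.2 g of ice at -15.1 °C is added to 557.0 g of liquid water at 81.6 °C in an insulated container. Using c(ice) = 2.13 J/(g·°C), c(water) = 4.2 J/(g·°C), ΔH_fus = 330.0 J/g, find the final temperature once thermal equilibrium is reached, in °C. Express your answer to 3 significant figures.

T_f = 77.4 °C

Heat to bring ice to 0 °C and melt it: q₁ = 14.2×2.13×15.1 + 14.2×330.0 = 5142.7 J
Heat the water can supply cooling to 0 °C: 557.0×4.2×81.6 = 190895 J > q₁, so all ice melts.
Energy balance: 557.0×4.2×(81.6 − T) = 5142.7 + 14.2×4.2×(T − 0)
2339.4(81.6 − T) = 5142.7 + 59.64 T
190895 − 5142.7 = 2399.04 T
T = 185752.3 / 2399.04 = 77.43 °C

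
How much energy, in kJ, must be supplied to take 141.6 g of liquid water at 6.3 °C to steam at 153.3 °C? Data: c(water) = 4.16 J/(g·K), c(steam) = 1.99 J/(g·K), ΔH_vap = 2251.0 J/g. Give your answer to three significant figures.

q1 (heat water 6.3→100.0 °C): 141.6 × 4.16 × 93.7 = 55195 J
q2 (vaporize at 100 °C): 141.6 × 2251.0 = 318742 J
q3 (heat steam 100.0→153.3 °C): 141.6 × 1.99 × 53.3 = 15019 J
Total: 55195 + 318742 + 15019 = 388956 J = 389 kJ

q = 389 kJ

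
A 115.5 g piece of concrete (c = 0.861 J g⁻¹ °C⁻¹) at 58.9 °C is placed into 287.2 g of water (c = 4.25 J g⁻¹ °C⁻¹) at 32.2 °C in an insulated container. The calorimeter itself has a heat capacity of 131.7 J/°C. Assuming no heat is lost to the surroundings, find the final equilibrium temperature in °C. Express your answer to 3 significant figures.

T_f = 34.0 °C

Heat lost by concrete = heat gained by water + calorimeter.
(115.5)(0.861)(58.9 − T) = [(287.2)(4.25) + 131.7](T − 32.2)
99.4455 (58.9 − T) = 1352.3 (T − 32.2)
5857.3 − 99.4455 T = 1352.3 T − 43544
49401.3 = 1451.7455 T
T = 34.03 °C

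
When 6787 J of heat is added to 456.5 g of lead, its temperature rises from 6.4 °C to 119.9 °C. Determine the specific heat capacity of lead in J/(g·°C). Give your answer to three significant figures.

c = q / (m ΔT) = 6787 / (456.5 × 113.5)
c = 6787 / 51812.75 = 0.131 J/(g·°C)

c = 0.131 J/(g·°C)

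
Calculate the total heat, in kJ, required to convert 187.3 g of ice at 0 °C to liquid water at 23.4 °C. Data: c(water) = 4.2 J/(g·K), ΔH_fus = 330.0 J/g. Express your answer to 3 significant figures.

q1 (melt at 0 °C): 187.3 × 330.0 = 61809 J
q2 (heat water 0.0→23.4 °C): 187.3 × 4.2 × 23.4 = 18408 J
Total: 61809 + 18408 = 80217 J = 80.2 kJ

q = 80.2 kJ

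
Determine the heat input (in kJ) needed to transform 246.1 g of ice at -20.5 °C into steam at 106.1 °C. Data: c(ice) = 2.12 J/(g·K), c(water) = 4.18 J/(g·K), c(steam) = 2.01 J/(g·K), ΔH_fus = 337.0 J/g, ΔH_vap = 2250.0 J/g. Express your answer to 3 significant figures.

q1 (heat ice -20.5→0.0 °C): 246.1 × 2.12 × 20.5 = 10696 J
q2 (melt at 0 °C): 246.1 × 337.0 = 82936 J
q3 (heat water 0.0→100.0 °C): 246.1 × 4.18 × 100.0 = 102870 J
q4 (vaporize at 100 °C): 246.1 × 2250.0 = 553725 J
q5 (heat steam 100.0→106.1 °C): 246.1 × 2.01 × 6.1 = 3017 J
Total: 10696 + 82936 + 102870 + 553725 + 3017 = 753244 J = 753 kJ

q = 753 kJ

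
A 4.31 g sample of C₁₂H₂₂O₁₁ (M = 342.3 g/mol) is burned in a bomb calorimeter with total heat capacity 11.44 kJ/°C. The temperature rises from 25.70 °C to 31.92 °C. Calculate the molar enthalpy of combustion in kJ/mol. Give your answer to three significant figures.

ΔH = -5650 kJ/mol

ΔT = 31.92 − 25.70 = 6.22 °C
q_cal = C_cal × ΔT = 11.44 × 6.22 = 71.1568 kJ
n = 4.31 / 342.3 = 0.01259 mol
q_rxn = −q_cal = -71.1568 kJ
ΔH = -71.1568 / 0.01259 = -5652 kJ/mol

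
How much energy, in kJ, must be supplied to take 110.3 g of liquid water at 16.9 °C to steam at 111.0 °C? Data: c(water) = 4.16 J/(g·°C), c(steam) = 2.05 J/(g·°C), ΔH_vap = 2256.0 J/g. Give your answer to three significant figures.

q1 (heat water 16.9→100.0 °C): 110.3 × 4.16 × 83.1 = 38130 J
q2 (vaporize at 100 °C): 110.3 × 2256.0 = 248837 J
q3 (heat steam 100.0→111.0 °C): 110.3 × 2.05 × 11.0 = 2487 J
Total: 38130 + 248837 + 2487 = 289454 J = 289 kJ

q = 289 kJ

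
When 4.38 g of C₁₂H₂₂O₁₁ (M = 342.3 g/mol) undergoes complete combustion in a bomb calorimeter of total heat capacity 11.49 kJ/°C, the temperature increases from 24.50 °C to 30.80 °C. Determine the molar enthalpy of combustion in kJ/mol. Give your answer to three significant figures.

ΔH = -5660 kJ/mol

ΔT = 30.80 − 24.50 = 6.30 °C
q_cal = C_cal × ΔT = 11.49 × 6.30 = 72.387 kJ
n = 4.38 / 342.3 = 0.01280 mol
q_rxn = −q_cal = -72.387 kJ
ΔH = -72.387 / 0.01280 = -5655 kJ/mol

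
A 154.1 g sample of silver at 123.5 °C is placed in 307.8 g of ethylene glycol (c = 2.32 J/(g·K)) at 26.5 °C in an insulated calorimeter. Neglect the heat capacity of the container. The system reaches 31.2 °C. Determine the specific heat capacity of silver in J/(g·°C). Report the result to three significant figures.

c = 0.236 J/(g·°C)

q_gained = (307.8 × 2.32) × (31.2 − 26.5) = 3356 J
q_lost = 154.1 × c × (123.5 − 31.2) = 14223.43 c
Set equal: c = 3356 / 14223.43 = 0.236 J/(g·°C)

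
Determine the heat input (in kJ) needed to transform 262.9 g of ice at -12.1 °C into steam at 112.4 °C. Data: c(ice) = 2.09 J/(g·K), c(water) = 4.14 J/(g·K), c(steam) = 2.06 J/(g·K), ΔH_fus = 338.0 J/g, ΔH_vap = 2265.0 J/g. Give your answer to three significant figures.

q1 (heat ice -12.1→0.0 °C): 262.9 × 2.09 × 12.1 = 6648 J
q2 (melt at 0 °C): 262.9 × 338.0 = 88860 J
q3 (heat water 0.0→100.0 °C): 262.9 × 4.14 × 100.0 = 108841 J
q4 (vaporize at 100 °C): 262.9 × 2265.0 = 595469 J
q5 (heat steam 100.0→112.4 °C): 262.9 × 2.06 × 12.4 = 6716 J
Total: 6648 + 88860 + 108841 + 595469 + 6716 = 806534 J = 807 kJ

q = 807 kJ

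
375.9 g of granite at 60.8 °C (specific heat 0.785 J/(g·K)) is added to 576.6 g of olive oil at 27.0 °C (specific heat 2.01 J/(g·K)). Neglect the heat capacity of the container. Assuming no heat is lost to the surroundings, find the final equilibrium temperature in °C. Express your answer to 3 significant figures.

Heat lost by granite = heat gained by olive oil.
(375.9)(0.785)(60.8 − T) = (576.6)(2.01)(T − 27.0)
295.0815 (60.8 − T) = 1158.966 (T − 27.0)
17941 − 295.0815 T = 1158.966 T − 31292
49233 = 1454.0475 T
T = 33.86 °C

T_f = 33.9 °C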